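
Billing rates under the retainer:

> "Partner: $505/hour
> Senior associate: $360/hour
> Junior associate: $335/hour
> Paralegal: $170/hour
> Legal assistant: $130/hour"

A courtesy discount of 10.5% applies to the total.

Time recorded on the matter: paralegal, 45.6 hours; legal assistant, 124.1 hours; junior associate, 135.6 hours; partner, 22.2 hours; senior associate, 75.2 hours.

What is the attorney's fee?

Partner: 22.2 × $505 = $11,211.00
Senior associate: 75.2 × $360 = $27,072.00
Junior associate: 135.6 × $335 = $45,426.00
Paralegal: 45.6 × $170 = $7,752.00
Legal assistant: 124.1 × $130 = $16,133.00
Subtotal: $107,594.00
Less 10.5% discount: −$11,297.37
Total: $107,594.00 − $11,297.37 = $96,296.63

$96,296.63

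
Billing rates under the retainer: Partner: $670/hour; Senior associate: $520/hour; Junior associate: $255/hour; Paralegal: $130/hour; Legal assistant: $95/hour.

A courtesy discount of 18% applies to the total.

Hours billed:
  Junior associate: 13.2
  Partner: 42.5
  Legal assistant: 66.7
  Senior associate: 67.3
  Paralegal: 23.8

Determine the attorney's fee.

$62,539.35

Partner: 42.5 × $670 = $28,475.00
Senior associate: 67.3 × $520 = $34,996.00
Junior associate: 13.2 × $255 = $3,366.00
Paralegal: 23.8 × $130 = $3,094.00
Legal assistant: 66.7 × $95 = $6,336.50
Subtotal: $76,267.50
Less 18% discount: −$13,728.15
Total: $76,267.50 − $13,728.15 = $62,539.35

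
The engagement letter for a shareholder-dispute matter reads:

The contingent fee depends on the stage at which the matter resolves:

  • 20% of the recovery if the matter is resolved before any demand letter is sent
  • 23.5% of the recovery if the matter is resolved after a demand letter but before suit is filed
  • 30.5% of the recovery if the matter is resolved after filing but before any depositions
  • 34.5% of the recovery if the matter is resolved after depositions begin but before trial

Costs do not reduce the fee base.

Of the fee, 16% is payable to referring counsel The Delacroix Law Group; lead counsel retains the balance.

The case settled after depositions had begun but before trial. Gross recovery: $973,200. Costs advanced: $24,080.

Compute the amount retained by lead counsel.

$282,033.36

Fee base is the gross recovery, $973,200; costs are reimbursed separately.
The matter settled after depositions had begun but before trial, so the 34.5% rate applies.
$973,200 × 34.5% = $335,754.00
Referral share: 16% of $335,754.00 = $53,720.64; lead counsel retains $335,754.00 − $53,720.64 = $282,033.36.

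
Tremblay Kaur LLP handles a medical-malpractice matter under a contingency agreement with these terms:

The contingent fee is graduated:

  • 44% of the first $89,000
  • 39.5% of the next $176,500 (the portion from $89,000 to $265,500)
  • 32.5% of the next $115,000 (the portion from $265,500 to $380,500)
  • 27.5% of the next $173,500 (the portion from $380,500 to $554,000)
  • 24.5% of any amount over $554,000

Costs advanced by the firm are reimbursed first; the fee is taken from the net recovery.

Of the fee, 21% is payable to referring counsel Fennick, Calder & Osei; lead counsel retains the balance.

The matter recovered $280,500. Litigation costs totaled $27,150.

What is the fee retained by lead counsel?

Fee base (net of costs): $280,500 − $27,150 = $253,350
First $89,000 at 44% = $39,160.00
Remaining $164,350 at 39.5% = $64,918.25
Fee: $39,160.00 + $64,918.25 = $104,078.25
Referral share: 21% of $104,078.25 = $21,856.43; lead counsel retains $104,078.25 − $21,856.43 = $82,221.82.

$82,221.82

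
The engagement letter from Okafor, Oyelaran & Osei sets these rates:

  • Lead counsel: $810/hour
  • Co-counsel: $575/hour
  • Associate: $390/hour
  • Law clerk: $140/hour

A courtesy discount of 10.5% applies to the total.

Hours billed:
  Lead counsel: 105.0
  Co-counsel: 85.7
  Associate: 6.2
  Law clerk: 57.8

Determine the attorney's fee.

Lead counsel: 105.0 × $810 = $85,050.00
Co-counsel: 85.7 × $575 = $49,277.50
Associate: 6.2 × $390 = $2,418.00
Law clerk: 57.8 × $140 = $8,092.00
Subtotal: $144,837.50
Less 10.5% discount: −$15,207.94
Total: $144,837.50 − $15,207.94 = $129,629.56

$129,629.56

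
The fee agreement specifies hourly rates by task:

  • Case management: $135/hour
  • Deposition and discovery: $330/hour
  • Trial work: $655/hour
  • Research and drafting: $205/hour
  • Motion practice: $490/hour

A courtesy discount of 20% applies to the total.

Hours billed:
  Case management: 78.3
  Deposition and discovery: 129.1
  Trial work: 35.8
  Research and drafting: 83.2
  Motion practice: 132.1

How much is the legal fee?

$126,726.00

Case management: 78.3 × $135 = $10,570.50
Deposition and discovery: 129.1 × $330 = $42,603.00
Trial work: 35.8 × $655 = $23,449.00
Research and drafting: 83.2 × $205 = $17,056.00
Motion practice: 132.1 × $490 = $64,729.00
Subtotal: $158,407.50
Less 20% discount: −$31,681.50
Total: $158,407.50 − $31,681.50 = $126,726.00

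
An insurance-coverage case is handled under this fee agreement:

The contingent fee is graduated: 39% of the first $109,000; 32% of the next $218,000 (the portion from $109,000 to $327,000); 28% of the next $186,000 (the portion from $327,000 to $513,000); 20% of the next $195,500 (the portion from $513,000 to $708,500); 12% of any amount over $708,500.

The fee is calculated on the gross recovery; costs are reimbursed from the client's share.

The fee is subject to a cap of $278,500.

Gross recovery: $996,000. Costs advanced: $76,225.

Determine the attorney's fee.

$237,950.00

Fee base is the gross recovery, $996,000; costs are reimbursed separately.
First $109,000 at 39% = $42,510.00
Next $218,000 at 32% = $69,760.00
Next $186,000 at 28% = $52,080.00
Next $195,500 at 20% = $39,100.00
Remaining $287,500 at 12% = $34,500.00
Fee: $42,510.00 + $69,760.00 + $52,080.00 + $39,100.00 + $34,500.00 = $237,950.00
$237,950.00 is under the $278,500 cap.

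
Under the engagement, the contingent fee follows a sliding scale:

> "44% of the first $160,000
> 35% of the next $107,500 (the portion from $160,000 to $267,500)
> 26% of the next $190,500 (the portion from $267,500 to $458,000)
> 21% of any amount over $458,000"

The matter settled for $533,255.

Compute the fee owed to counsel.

$173,358.55

First $160,000 at 44% = $70,400.00
Next $107,500 at 35% = $37,625.00
Next $190,500 at 26% = $49,530.00
Remaining $75,255 at 21% = $15,803.55
Fee: $70,400.00 + $37,625.00 + $49,530.00 + $15,803.55 = $173,358.55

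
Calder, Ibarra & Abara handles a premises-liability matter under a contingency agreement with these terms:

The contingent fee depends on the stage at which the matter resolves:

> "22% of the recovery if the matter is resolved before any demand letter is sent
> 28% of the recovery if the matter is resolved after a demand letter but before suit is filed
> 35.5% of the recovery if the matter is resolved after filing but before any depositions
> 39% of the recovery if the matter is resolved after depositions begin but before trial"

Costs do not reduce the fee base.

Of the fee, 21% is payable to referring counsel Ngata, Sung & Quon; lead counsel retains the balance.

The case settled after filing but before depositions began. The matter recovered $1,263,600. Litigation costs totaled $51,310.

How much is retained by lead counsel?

$354,376.62

Fee base is the gross recovery, $1,263,600; costs are reimbursed separately.
The matter settled after filing but before depositions began, so the 35.5% rate applies.
$1,263,600 × 35.5% = $448,578.00
Referral share: 21% of $448,578.00 = $94,201.38; lead counsel retains $448,578.00 − $94,201.38 = $354,376.62.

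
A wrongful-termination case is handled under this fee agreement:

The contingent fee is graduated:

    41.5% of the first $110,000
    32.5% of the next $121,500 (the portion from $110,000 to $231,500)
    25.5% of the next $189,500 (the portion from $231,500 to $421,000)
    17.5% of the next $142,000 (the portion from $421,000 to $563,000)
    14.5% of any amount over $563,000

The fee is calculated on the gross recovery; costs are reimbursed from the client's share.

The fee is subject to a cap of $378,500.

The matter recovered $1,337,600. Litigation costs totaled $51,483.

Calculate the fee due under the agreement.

Fee base is the gross recovery, $1,337,600; costs are reimbursed separately.
First $110,000 at 41.5% = $45,650.00
Next $121,500 at 32.5% = $39,487.50
Next $189,500 at 25.5% = $48,322.50
Next $142,000 at 17.5% = $24,850.00
Remaining $774,600 at 14.5% = $112,317.00
Fee: $45,650.00 + $39,487.50 + $48,322.50 + $24,850.00 + $112,317.00 = $270,627.00
$270,627.00 is under the $378,500 cap.

$270,627.00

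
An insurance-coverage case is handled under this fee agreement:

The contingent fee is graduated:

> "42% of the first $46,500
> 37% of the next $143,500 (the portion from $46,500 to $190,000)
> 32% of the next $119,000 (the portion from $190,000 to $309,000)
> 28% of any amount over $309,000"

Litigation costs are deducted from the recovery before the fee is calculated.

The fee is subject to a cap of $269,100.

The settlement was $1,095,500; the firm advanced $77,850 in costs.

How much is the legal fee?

Fee base (net of costs): $1,095,500 − $77,850 = $1,017,650
First $46,500 at 42% = $19,530.00
Next $143,500 at 37% = $53,095.00
Next $119,000 at 32% = $38,080.00
Remaining $708,650 at 28% = $198,422.00
Fee: $19,530.00 + $53,095.00 + $38,080.00 + $198,422.00 = $309,127.00
$309,127.00 exceeds the $269,100 cap, so the fee is capped at $269,100.00.

$269,100.00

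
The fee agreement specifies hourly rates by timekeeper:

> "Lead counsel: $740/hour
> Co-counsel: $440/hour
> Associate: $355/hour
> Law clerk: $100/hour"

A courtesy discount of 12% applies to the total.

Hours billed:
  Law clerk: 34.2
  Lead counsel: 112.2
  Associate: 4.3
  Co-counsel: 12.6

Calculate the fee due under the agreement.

$82,296.28

Lead counsel: 112.2 × $740 = $83,028.00
Co-counsel: 12.6 × $440 = $5,544.00
Associate: 4.3 × $355 = $1,526.50
Law clerk: 34.2 × $100 = $3,420.00
Subtotal: $93,518.50
Less 12% discount: −$11,222.22
Total: $93,518.50 − $11,222.22 = $82,296.28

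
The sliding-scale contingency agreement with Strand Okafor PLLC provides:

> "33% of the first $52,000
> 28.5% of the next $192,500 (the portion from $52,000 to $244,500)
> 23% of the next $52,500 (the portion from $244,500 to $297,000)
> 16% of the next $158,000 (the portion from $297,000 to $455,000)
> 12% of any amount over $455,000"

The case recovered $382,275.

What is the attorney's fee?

$97,741.50

First $52,000 at 33% = $17,160.00
Next $192,500 at 28.5% = $54,862.50
Next $52,500 at 23% = $12,075.00
Remaining $85,275 at 16% = $13,644.00
Fee: $17,160.00 + $54,862.50 + $12,075.00 + $13,644.00 = $97,741.50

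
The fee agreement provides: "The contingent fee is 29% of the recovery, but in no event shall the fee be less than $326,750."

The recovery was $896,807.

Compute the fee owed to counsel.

$326,750.00

29% of $896,807 = $260,074.03
That is below the $326,750 minimum, so the minimum applies.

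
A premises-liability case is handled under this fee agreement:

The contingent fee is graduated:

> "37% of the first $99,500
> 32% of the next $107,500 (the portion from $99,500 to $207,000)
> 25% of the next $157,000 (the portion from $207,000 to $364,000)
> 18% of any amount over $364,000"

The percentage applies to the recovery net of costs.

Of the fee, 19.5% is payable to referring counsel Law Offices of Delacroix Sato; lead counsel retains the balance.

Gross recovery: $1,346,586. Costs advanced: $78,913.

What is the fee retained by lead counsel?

$219,866.54

Fee base (net of costs): $1,346,586 − $78,913 = $1,267,673
First $99,500 at 37% = $36,815.00
Next $107,500 at 32% = $34,400.00
Next $157,000 at 25% = $39,250.00
Remaining $903,673 at 18% = $162,661.14
Fee: $36,815.00 + $34,400.00 + $39,250.00 + $162,661.14 = $273,126.14
Referral share: 19.5% of $273,126.14 = $53,259.60; lead counsel retains $273,126.14 − $53,259.60 = $219,866.54.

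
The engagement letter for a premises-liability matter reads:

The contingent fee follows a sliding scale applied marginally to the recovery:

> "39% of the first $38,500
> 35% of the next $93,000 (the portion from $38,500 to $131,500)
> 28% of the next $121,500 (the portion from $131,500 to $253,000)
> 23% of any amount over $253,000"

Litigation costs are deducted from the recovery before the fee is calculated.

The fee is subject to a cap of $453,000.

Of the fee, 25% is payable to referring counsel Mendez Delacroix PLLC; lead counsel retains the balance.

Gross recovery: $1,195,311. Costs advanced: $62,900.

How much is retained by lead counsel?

Fee base (net of costs): $1,195,311 − $62,900 = $1,132,411
First $38,500 at 39% = $15,015.00
Next $93,000 at 35% = $32,550.00
Next $121,500 at 28% = $34,020.00
Remaining $879,411 at 23% = $202,264.53
Fee: $15,015.00 + $32,550.00 + $34,020.00 + $202,264.53 = $283,849.53
$283,849.53 is under the $453,000 cap.
Referral share: 25% of $283,849.53 = $70,962.38; lead counsel retains $283,849.53 − $70,962.38 = $212,887.15.

$212,887.15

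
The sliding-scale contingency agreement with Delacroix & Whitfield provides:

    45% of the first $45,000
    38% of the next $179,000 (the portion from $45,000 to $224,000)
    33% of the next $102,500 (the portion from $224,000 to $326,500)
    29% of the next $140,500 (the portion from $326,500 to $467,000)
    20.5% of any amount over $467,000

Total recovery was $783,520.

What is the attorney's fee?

$227,726.60

First $45,000 at 45% = $20,250.00
Next $179,000 at 38% = $68,020.00
Next $102,500 at 33% = $33,825.00
Next $140,500 at 29% = $40,745.00
Remaining $316,520 at 20.5% = $64,886.60
Fee: $20,250.00 + $68,020.00 + $33,825.00 + $40,745.00 + $64,886.60 = $227,726.60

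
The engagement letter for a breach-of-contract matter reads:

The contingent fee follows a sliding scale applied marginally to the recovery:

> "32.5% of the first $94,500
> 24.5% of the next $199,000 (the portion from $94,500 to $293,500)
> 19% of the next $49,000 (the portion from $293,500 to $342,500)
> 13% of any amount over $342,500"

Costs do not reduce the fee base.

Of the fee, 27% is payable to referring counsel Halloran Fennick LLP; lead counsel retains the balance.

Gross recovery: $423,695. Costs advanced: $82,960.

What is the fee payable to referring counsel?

Fee base is the gross recovery, $423,695; costs are reimbursed separately.
First $94,500 at 32.5% = $30,712.50
Next $199,000 at 24.5% = $48,755.00
Next $49,000 at 19% = $9,310.00
Remaining $81,195 at 13% = $10,555.35
Fee: $30,712.50 + $48,755.00 + $9,310.00 + $10,555.35 = $99,332.85
Referral share: 27% of $99,332.85 = $26,819.87; lead counsel retains $99,332.85 − $26,819.87 = $72,512.98.

$26,819.87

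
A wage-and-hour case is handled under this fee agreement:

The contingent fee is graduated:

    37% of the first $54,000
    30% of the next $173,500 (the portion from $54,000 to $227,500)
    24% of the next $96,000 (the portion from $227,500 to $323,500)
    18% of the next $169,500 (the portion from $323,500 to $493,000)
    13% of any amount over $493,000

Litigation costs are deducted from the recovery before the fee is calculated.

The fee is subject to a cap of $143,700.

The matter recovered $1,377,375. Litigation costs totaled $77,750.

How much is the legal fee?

$143,700.00

Fee base (net of costs): $1,377,375 − $77,750 = $1,299,625
First $54,000 at 37% = $19,980.00
Next $173,500 at 30% = $52,050.00
Next $96,000 at 24% = $23,040.00
Next $169,500 at 18% = $30,510.00
Remaining $806,625 at 13% = $104,861.25
Fee: $19,980.00 + $52,050.00 + $23,040.00 + $30,510.00 + $104,861.25 = $230,441.25
$230,441.25 exceeds the $143,700 cap, so the fee is capped at $143,700.00.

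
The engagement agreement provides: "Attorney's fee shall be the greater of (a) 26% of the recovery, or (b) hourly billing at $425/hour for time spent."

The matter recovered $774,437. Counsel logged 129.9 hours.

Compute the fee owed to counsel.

(a) 26% of $774,437 = $201,353.62
(b) 129.9 × $425 = $55,207.50
The greater is (a): $201,353.62.

$201,353.62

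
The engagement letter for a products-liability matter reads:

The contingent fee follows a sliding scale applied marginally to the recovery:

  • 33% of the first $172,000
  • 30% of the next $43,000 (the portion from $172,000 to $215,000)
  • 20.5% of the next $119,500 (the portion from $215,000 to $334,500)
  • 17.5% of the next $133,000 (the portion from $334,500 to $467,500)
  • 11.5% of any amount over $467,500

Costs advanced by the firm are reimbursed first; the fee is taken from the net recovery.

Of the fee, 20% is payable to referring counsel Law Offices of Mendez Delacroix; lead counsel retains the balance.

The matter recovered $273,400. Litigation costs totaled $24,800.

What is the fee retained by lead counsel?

Fee base (net of costs): $273,400 − $24,800 = $248,600
First $172,000 at 33% = $56,760.00
Next $43,000 at 30% = $12,900.00
Remaining $33,600 at 20.5% = $6,888.00
Fee: $56,760.00 + $12,900.00 + $6,888.00 = $76,548.00
Referral share: 20% of $76,548.00 = $15,309.60; lead counsel retains $76,548.00 − $15,309.60 = $61,238.40.

$61,238.40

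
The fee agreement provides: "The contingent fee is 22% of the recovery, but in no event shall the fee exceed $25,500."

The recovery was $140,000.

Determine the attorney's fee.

22% of $140,000 = $30,800.00
That exceeds the $25,500 cap, so the fee is capped at $25,500.

$25,500.00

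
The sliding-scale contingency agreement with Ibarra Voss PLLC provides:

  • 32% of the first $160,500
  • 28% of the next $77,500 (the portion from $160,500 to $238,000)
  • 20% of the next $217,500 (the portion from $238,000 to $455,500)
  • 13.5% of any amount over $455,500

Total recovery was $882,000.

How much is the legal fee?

$174,137.50

First $160,500 at 32% = $51,360.00
Next $77,500 at 28% = $21,700.00
Next $217,500 at 20% = $43,500.00
Remaining $426,500 at 13.5% = $57,577.50
Fee: $51,360.00 + $21,700.00 + $43,500.00 + $57,577.50 = $174,137.50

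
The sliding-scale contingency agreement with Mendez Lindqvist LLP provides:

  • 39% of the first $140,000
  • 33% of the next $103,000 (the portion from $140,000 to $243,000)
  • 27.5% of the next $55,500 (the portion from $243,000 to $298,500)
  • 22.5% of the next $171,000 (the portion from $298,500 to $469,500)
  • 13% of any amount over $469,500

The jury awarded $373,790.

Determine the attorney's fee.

First $140,000 at 39% = $54,600.00
Next $103,000 at 33% = $33,990.00
Next $55,500 at 27.5% = $15,262.50
Remaining $75,290 at 22.5% = $16,940.25
Fee: $54,600.00 + $33,990.00 + $15,262.50 + $16,940.25 = $120,792.75

$120,792.75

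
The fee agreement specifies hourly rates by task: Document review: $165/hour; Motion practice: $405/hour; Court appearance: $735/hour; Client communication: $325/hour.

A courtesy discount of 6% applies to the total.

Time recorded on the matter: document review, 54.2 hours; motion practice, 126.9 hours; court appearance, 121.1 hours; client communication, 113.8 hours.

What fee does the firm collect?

$175,151.14

Document review: 54.2 × $165 = $8,943.00
Motion practice: 126.9 × $405 = $51,394.50
Court appearance: 121.1 × $735 = $89,008.50
Client communication: 113.8 × $325 = $36,985.00
Subtotal: $186,331.00
Less 6% discount: −$11,179.86
Total: $186,331.00 − $11,179.86 = $175,151.14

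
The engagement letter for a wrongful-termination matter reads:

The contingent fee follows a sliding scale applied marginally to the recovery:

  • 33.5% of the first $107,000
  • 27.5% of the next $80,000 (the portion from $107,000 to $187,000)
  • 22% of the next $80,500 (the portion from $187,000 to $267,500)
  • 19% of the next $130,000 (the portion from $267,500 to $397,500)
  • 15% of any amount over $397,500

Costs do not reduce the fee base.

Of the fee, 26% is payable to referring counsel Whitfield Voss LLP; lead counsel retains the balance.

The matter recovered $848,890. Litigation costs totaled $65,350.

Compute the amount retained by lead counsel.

Fee base is the gross recovery, $848,890; costs are reimbursed separately.
First $107,000 at 33.5% = $35,845.00
Next $80,000 at 27.5% = $22,000.00
Next $80,500 at 22% = $17,710.00
Next $130,000 at 19% = $24,700.00
Remaining $451,390 at 15% = $67,708.50
Fee: $35,845.00 + $22,000.00 + $17,710.00 + $24,700.00 + $67,708.50 = $167,963.50
Referral share: 26% of $167,963.50 = $43,670.51; lead counsel retains $167,963.50 − $43,670.51 = $124,292.99.

$124,292.99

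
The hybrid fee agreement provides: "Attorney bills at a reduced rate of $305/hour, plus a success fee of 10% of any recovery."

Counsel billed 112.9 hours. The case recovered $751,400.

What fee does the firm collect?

$109,574.50

Hourly: 112.9 × $305 = $34,434.50
Success fee: 10% of $751,400 = $75,140.00
Total: $34,434.50 + $75,140.00 = $109,574.50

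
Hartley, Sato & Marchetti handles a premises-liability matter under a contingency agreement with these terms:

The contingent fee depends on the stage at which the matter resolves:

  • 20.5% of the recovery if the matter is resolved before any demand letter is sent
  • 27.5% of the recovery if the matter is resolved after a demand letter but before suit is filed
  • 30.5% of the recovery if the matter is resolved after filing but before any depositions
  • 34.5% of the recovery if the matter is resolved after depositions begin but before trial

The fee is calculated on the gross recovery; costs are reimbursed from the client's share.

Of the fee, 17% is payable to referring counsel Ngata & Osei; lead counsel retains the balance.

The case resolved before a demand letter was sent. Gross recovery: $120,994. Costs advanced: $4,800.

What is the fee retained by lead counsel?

$20,587.13

Fee base is the gross recovery, $120,994; costs are reimbursed separately.
The matter resolved before a demand letter was sent, so the 20.5% rate applies.
$120,994 × 20.5% = $24,803.77
Referral share: 17% of $24,803.77 = $4,216.64; lead counsel retains $24,803.77 − $4,216.64 = $20,587.13.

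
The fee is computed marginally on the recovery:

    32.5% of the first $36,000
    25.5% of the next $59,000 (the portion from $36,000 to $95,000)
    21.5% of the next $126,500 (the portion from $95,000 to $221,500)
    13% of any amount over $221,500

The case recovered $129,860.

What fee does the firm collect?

$34,239.90

First $36,000 at 32.5% = $11,700.00
Next $59,000 at 25.5% = $15,045.00
Remaining $34,860 at 21.5% = $7,494.90
Fee: $11,700.00 + $15,045.00 + $7,494.90 = $34,239.90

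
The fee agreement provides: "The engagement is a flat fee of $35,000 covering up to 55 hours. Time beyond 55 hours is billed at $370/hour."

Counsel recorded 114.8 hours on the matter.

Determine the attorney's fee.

$57,126.00

Flat fee: $35,000.00
Excess hours: 114.8 − 55 = 59.8
Overrun: 59.8 × $370 = $22,126.00
Total: $35,000.00 + $22,126.00 = $57,126.00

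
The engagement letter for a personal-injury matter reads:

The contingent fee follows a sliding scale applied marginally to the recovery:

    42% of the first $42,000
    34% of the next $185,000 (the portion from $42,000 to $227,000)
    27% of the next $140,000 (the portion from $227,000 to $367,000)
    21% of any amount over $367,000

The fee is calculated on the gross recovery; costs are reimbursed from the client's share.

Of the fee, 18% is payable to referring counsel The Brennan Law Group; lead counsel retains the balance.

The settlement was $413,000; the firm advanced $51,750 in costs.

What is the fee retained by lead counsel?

Fee base is the gross recovery, $413,000; costs are reimbursed separately.
First $42,000 at 42% = $17,640.00
Next $185,000 at 34% = $62,900.00
Next $140,000 at 27% = $37,800.00
Remaining $46,000 at 21% = $9,660.00
Fee: $17,640.00 + $62,900.00 + $37,800.00 + $9,660.00 = $128,000.00
Referral share: 18% of $128,000.00 = $23,040.00; lead counsel retains $128,000.00 − $23,040.00 = $104,960.00.

$104,960.00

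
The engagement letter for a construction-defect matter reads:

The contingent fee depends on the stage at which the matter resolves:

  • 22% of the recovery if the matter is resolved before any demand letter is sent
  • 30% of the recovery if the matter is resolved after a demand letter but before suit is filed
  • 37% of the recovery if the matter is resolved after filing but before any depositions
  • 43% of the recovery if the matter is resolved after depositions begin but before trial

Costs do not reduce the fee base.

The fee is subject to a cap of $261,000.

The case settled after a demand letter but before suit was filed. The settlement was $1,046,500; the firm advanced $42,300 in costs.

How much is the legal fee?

$261,000.00

Fee base is the gross recovery, $1,046,500; costs are reimbursed separately.
The matter settled after a demand letter but before suit was filed, so the 30% rate applies.
$1,046,500 × 30% = $313,950.00
$313,950.00 exceeds the $261,000 cap, so the fee is capped at $261,000.00.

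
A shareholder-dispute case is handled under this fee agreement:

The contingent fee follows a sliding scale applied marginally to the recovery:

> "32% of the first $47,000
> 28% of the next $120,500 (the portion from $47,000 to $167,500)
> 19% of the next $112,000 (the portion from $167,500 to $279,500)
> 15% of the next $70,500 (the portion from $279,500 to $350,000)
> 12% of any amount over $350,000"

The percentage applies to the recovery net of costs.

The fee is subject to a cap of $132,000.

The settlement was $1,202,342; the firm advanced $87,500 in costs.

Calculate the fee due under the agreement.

$132,000.00

Fee base (net of costs): $1,202,342 − $87,500 = $1,114,842
First $47,000 at 32% = $15,040.00
Next $120,500 at 28% = $33,740.00
Next $112,000 at 19% = $21,280.00
Next $70,500 at 15% = $10,575.00
Remaining $764,842 at 12% = $91,781.04
Fee: $15,040.00 + $33,740.00 + $21,280.00 + $10,575.00 + $91,781.04 = $172,416.04
$172,416.04 exceeds the $132,000 cap, so the fee is capped at $132,000.00.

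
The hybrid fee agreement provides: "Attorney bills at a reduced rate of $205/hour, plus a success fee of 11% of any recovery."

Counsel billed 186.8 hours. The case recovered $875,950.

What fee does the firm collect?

$134,648.50

Hourly: 186.8 × $205 = $38,294.00
Success fee: 11% of $875,950 = $96,354.50
Total: $38,294.00 + $96,354.50 = $134,648.50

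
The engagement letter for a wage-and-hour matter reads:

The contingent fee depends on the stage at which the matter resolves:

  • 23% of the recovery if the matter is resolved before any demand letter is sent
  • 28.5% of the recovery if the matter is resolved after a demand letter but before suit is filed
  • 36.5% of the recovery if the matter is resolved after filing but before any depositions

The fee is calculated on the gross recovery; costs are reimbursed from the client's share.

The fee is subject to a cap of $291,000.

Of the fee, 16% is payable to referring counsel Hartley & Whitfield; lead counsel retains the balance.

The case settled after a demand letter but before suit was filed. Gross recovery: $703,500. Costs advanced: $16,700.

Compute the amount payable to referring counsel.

Fee base is the gross recovery, $703,500; costs are reimbursed separately.
The matter settled after a demand letter but before suit was filed, so the 28.5% rate applies.
$703,500 × 28.5% = $200,497.50
$200,497.50 is under the $291,000 cap.
Referral share: 16% of $200,497.50 = $32,079.60; lead counsel retains $200,497.50 − $32,079.60 = $168,417.90.

$32,079.60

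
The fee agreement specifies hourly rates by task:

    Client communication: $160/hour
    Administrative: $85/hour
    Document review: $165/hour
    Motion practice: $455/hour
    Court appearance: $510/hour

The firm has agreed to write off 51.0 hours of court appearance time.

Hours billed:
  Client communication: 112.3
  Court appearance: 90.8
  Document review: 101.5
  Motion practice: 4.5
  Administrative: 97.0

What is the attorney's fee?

$65,306.00

Client communication: 112.3 × $160 = $17,968.00
Administrative: 97.0 × $85 = $8,245.00
Document review: 101.5 × $165 = $16,747.50
Motion practice: 4.5 × $455 = $2,047.50
Court appearance: 90.8 × $510 = $46,308.00
Subtotal: $91,316.00
Write-off: 51.0 × $510 = $26,010.00
Total: $91,316.00 − $26,010.00 = $65,306.00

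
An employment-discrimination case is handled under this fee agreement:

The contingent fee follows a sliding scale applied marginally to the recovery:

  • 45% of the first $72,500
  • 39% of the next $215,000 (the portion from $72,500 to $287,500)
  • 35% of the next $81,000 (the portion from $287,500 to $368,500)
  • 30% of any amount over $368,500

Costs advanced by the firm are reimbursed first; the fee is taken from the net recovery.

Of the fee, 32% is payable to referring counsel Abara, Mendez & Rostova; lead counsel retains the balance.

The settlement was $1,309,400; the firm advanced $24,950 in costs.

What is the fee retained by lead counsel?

Fee base (net of costs): $1,309,400 − $24,950 = $1,284,450
First $72,500 at 45% = $32,625.00
Next $215,000 at 39% = $83,850.00
Next $81,000 at 35% = $28,350.00
Remaining $915,950 at 30% = $274,785.00
Fee: $32,625.00 + $83,850.00 + $28,350.00 + $274,785.00 = $419,610.00
Referral share: 32% of $419,610.00 = $134,275.20; lead counsel retains $419,610.00 − $134,275.20 = $285,334.80.

$285,334.80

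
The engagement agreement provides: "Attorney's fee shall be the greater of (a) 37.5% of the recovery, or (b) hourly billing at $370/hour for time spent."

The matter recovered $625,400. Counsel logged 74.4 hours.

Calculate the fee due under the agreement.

(a) 37.5% of $625,400 = $234,525.00
(b) 74.4 × $370 = $27,528.00
The greater is (a): $234,525.00.

$234,525.00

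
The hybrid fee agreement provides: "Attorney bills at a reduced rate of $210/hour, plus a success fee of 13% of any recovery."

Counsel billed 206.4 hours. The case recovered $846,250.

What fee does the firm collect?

$153,356.50

Hourly: 206.4 × $210 = $43,344.00
Success fee: 13% of $846,250 = $110,012.50
Total: $43,344.00 + $110,012.50 = $153,356.50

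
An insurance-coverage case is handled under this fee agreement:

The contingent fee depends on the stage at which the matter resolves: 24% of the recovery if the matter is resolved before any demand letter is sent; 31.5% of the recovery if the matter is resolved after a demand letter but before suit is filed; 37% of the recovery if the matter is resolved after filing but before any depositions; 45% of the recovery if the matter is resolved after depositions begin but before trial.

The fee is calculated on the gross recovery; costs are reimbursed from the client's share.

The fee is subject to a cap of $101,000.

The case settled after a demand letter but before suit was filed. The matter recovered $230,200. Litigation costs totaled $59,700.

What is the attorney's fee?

$72,513.00

Fee base is the gross recovery, $230,200; costs are reimbursed separately.
The matter settled after a demand letter but before suit was filed, so the 31.5% rate applies.
$230,200 × 31.5% = $72,513.00
$72,513.00 is under the $101,000 cap.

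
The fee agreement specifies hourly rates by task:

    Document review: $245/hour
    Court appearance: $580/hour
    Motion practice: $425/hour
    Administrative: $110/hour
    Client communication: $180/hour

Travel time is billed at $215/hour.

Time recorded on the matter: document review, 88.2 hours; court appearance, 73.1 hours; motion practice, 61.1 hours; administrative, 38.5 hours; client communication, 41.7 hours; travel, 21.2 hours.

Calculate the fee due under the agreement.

$106,273.50

Document review: 88.2 × $245 = $21,609.00
Court appearance: 73.1 × $580 = $42,398.00
Motion practice: 61.1 × $425 = $25,967.50
Administrative: 38.5 × $110 = $4,235.00
Client communication: 41.7 × $180 = $7,506.00
Subtotal: $21,609.00 + $42,398.00 + $25,967.50 + $4,235.00 + $7,506.00 = $101,715.50
Travel: 21.2 × $215 = $4,558.00
Total: $101,715.50 + $4,558.00 = $106,273.50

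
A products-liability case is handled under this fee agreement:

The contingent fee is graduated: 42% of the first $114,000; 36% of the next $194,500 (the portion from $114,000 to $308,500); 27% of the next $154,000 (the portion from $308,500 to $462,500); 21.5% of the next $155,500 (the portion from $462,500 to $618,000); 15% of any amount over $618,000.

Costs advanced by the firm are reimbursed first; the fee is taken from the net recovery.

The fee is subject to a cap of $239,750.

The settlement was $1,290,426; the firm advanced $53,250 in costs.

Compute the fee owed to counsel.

Fee base (net of costs): $1,290,426 − $53,250 = $1,237,176
First $114,000 at 42% = $47,880.00
Next $194,500 at 36% = $70,020.00
Next $154,000 at 27% = $41,580.00
Next $155,500 at 21.5% = $33,432.50
Remaining $619,176 at 15% = $92,876.40
Fee: $47,880.00 + $70,020.00 + $41,580.00 + $33,432.50 + $92,876.40 = $285,788.90
$285,788.90 exceeds the $239,750 cap, so the fee is capped at $239,750.00.

$239,750.00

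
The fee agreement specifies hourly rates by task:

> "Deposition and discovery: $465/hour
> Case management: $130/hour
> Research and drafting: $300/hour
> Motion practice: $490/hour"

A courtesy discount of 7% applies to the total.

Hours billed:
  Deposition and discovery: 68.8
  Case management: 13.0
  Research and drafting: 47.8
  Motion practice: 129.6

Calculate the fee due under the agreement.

Deposition and discovery: 68.8 × $465 = $31,992.00
Case management: 13.0 × $130 = $1,690.00
Research and drafting: 47.8 × $300 = $14,340.00
Motion practice: 129.6 × $490 = $63,504.00
Subtotal: $111,526.00
Less 7% discount: −$7,806.82
Total: $111,526.00 − $7,806.82 = $103,719.18

$103,719.18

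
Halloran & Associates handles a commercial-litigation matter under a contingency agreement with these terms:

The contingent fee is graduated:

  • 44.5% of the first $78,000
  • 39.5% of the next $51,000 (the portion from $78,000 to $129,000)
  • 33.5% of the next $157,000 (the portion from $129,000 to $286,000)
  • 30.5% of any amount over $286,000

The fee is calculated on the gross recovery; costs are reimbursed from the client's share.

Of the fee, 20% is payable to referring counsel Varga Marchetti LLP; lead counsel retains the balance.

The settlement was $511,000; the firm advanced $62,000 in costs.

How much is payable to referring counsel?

$35,215.00

Fee base is the gross recovery, $511,000; costs are reimbursed separately.
First $78,000 at 44.5% = $34,710.00
Next $51,000 at 39.5% = $20,145.00
Next $157,000 at 33.5% = $52,595.00
Remaining $225,000 at 30.5% = $68,625.00
Fee: $34,710.00 + $20,145.00 + $52,595.00 + $68,625.00 = $176,075.00
Referral share: 20% of $176,075.00 = $35,215.00; lead counsel retains $176,075.00 − $35,215.00 = $140,860.00.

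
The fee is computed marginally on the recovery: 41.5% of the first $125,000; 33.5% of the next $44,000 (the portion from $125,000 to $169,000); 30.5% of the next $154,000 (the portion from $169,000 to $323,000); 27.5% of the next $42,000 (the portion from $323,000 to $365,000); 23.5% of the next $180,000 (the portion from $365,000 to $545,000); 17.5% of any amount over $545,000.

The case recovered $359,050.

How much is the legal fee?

First $125,000 at 41.5% = $51,875.00
Next $44,000 at 33.5% = $14,740.00
Next $154,000 at 30.5% = $46,970.00
Remaining $36,050 at 27.5% = $9,913.75
Fee: $51,875.00 + $14,740.00 + $46,970.00 + $9,913.75 = $123,498.75

$123,498.75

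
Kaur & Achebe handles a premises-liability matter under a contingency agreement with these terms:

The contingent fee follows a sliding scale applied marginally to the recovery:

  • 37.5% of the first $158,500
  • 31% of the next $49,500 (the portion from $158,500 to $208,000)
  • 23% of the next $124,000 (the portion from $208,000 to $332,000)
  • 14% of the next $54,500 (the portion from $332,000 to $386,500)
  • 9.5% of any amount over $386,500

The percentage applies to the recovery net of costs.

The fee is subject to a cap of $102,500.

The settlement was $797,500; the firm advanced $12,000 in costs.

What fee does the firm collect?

Fee base (net of costs): $797,500 − $12,000 = $785,500
First $158,500 at 37.5% = $59,437.50
Next $49,500 at 31% = $15,345.00
Next $124,000 at 23% = $28,520.00
Next $54,500 at 14% = $7,630.00
Remaining $399,000 at 9.5% = $37,905.00
Fee: $59,437.50 + $15,345.00 + $28,520.00 + $7,630.00 + $37,905.00 = $148,837.50
$148,837.50 exceeds the $102,500 cap, so the fee is capped at $102,500.00.

$102,500.00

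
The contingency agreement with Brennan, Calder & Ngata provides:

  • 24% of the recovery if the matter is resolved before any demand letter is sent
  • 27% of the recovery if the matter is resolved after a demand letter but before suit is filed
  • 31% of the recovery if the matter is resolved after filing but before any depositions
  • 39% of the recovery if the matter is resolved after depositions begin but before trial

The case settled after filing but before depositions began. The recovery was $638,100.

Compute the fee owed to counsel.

The matter settled after filing but before depositions began, so the 31% rate applies.
$638,100 × 31% = $197,811.00

$197,811.00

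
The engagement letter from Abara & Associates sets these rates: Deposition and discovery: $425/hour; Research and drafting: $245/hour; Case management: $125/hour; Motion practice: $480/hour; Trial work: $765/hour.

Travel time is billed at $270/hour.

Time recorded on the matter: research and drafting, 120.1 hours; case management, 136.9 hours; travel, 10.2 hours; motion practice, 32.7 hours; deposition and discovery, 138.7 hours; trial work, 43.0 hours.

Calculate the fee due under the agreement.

Deposition and discovery: 138.7 × $425 = $58,947.50
Research and drafting: 120.1 × $245 = $29,424.50
Case management: 136.9 × $125 = $17,112.50
Motion practice: 32.7 × $480 = $15,696.00
Trial work: 43.0 × $765 = $32,895.00
Subtotal: $58,947.50 + $29,424.50 + $17,112.50 + $15,696.00 + $32,895.00 = $154,075.50
Travel: 10.2 × $270 = $2,754.00
Total: $154,075.50 + $2,754.00 = $156,829.50

$156,829.50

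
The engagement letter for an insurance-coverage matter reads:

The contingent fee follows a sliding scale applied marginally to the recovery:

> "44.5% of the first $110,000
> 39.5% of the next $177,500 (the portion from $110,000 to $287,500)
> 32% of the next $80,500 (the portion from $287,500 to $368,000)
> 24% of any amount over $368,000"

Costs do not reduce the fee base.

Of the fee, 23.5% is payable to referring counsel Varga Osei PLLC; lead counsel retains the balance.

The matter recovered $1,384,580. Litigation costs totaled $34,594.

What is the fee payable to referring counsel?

$91,368.40

Fee base is the gross recovery, $1,384,580; costs are reimbursed separately.
First $110,000 at 44.5% = $48,950.00
Next $177,500 at 39.5% = $70,112.50
Next $80,500 at 32% = $25,760.00
Remaining $1,016,580 at 24% = $243,979.20
Fee: $48,950.00 + $70,112.50 + $25,760.00 + $243,979.20 = $388,801.70
Referral share: 23.5% of $388,801.70 = $91,368.40; lead counsel retains $388,801.70 − $91,368.40 = $297,433.30.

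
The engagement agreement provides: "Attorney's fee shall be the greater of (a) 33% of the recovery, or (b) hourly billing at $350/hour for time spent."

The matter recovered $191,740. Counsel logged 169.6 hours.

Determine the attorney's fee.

(a) 33% of $191,740 = $63,274.20
(b) 169.6 × $350 = $59,360.00
The greater is (a): $63,274.20.

$63,274.20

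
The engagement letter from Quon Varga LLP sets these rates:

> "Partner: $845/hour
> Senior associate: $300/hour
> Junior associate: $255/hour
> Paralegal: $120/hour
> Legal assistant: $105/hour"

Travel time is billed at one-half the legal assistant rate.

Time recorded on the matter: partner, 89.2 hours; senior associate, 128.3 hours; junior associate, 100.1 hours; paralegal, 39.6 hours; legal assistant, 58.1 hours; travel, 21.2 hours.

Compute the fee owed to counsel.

Partner: 89.2 × $845 = $75,374.00
Senior associate: 128.3 × $300 = $38,490.00
Junior associate: 100.1 × $255 = $25,525.50
Paralegal: 39.6 × $120 = $4,752.00
Legal assistant: 58.1 × $105 = $6,100.50
Subtotal: $75,374.00 + $38,490.00 + $25,525.50 + $4,752.00 + $6,100.50 = $150,242.00
Travel: 21.2 × ($105 ÷ 2) = 21.2 × $52.50 = $1,113.00
Total: $150,242.00 + $1,113.00 = $151,355.00

$151,355.00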